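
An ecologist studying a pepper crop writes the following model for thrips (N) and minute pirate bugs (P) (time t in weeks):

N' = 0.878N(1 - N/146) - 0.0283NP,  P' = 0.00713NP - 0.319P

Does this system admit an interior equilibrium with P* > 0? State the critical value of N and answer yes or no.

Threshold N = 44.7; K > 44.7, so yes, the predator persists.

The predator equation gives dP/dt > 0 only when N > 0.319/0.00713 = 44.7.
Without the predator, N → K = 146. Since 146 > 44.7, the predator can invade and persist.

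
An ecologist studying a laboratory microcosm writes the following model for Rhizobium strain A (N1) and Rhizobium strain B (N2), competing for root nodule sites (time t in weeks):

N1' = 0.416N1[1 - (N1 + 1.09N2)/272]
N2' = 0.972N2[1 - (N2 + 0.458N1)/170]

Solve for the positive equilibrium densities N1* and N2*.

Setting both brackets to zero gives the nullclines N1 + 1.09N2 = 272 and 0.458N1 + N2 = 170.
Substituting N2 = 170 - 0.458N1 into the first: N1(1 - 1.09·0.458) = 272 - 1.09·170.
So N1* = 86.7/0.501 = 173, and then N2* = 170 - 0.458·173 = 90.7.

N1* ≈ 173, N2* ≈ 90.7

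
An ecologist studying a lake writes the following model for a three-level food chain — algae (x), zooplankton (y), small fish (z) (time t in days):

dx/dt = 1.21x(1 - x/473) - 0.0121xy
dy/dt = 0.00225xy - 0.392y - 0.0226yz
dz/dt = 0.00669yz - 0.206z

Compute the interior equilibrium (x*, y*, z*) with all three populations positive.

x* ≈ 327, y* ≈ 30.8, z* ≈ 15.2

From dz/dt = 0: 0.00669y* = 0.206, so y* = 30.8.
From dx/dt = 0: 1.21(1 - x*/473) = 0.0121·30.8, giving x* = 473·(1 - 0.308) = 327.
From dy/dt = 0: 0.00225·327 - 0.392 = 0.0226z*, so z* = 0.345/0.0226 = 15.2.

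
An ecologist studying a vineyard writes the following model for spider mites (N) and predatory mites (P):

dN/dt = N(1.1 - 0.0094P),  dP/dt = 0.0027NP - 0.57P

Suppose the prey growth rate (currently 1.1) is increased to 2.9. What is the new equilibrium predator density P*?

P* ≈ 309

At the interior fixed point, setting dN/dt = 0 with N > 0 fixes P* = (prey growth rate)/(NP coefficient) — independent of the other coefficients.
With the change, P* = 2.9/0.0094 = 309; it rises from 117.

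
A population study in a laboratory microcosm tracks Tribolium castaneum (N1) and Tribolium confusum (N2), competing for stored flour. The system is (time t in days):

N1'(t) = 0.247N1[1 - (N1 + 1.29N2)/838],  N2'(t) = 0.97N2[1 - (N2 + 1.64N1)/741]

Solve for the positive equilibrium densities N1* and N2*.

Setting both brackets to zero gives the nullclines N1 + 1.29N2 = 838 and 1.64N1 + N2 = 741.
Substituting N2 = 741 - 1.64N1 into the first: N1(1 - 1.29·1.64) = 838 - 1.29·741.
So N1* = -118/-1.12 = 106, and then N2* = 741 - 1.64·106 = 568.

N1* ≈ 106, N2* ≈ 568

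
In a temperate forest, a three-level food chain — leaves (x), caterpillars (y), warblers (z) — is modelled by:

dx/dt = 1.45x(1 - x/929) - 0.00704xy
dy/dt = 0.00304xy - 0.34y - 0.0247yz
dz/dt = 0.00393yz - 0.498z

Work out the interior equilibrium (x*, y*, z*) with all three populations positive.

From dz/dt = 0: 0.00393y* = 0.498, so y* = 127.
From dx/dt = 0: 1.45(1 - x*/929) = 0.00704·127, giving x* = 929·(1 - 0.615) = 357.
From dy/dt = 0: 0.00304·357 - 0.34 = 0.0247z*, so z* = 0.747/0.0247 = 30.2.

x* ≈ 357, y* ≈ 127, z* ≈ 30.2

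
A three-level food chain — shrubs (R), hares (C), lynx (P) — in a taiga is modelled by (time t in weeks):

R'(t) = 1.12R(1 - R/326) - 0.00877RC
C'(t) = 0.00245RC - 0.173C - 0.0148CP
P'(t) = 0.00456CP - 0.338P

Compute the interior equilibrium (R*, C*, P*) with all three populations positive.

From dP/dt = 0: 0.00456C* = 0.338, so C* = 74.1.
From dR/dt = 0: 1.12(1 - R*/326) = 0.00877·74.1, giving R* = 326·(1 - 0.58) = 137.
From dC/dt = 0: 0.00245·137 - 0.173 = 0.0148P*, so P* = 0.162/0.0148 = 11.

R* ≈ 137, C* ≈ 74.1, P* ≈ 11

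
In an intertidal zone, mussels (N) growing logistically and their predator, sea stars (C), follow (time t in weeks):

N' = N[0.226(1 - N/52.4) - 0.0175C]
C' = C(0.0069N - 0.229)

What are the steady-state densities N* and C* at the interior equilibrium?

N* ≈ 33.2, C* ≈ 4.73

From dC/dt = 0 with C > 0: 0.0069N* = 0.229, so N* = 33.2.
Substitute into dN/dt = 0: 0.226(1 - 33.2/52.4) = 0.0175C*.
The bracket is 0.367, giving C* = 0.0829/0.0175 = 4.73.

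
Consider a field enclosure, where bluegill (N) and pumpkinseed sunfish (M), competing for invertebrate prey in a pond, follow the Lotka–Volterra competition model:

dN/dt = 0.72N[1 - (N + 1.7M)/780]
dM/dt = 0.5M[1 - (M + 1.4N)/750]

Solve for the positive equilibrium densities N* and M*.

Setting both brackets to zero gives the nullclines N + 1.7M = 780 and 1.4N + M = 750.
Substituting M = 750 - 1.4N into the first: N(1 - 1.7·1.4) = 780 - 1.7·750.
So N* = -495/-1.38 = 359, and then M* = 750 - 1.4·359 = 248.

N* ≈ 359, M* ≈ 248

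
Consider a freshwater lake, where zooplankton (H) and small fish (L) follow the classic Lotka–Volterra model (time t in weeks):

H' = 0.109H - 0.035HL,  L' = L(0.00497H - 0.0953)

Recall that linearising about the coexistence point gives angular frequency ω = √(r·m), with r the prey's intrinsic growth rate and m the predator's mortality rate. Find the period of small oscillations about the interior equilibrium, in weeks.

T ≈ 61.6 weeks

Here r = 0.109 and m = 0.0953, so r·m = 0.0104.
ω = √0.0104 = 0.102 per week, hence T = 2π/ω ≈ 61.6 weeks.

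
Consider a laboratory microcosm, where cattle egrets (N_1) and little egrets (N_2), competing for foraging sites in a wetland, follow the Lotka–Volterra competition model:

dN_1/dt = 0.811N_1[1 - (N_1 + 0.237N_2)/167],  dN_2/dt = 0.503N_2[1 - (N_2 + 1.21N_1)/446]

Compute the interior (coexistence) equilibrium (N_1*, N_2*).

Setting both brackets to zero gives the nullclines N_1 + 0.237N_2 = 167 and 1.21N_1 + N_2 = 446.
Substituting N_2 = 446 - 1.21N_1 into the first: N_1(1 - 0.237·1.21) = 167 - 0.237·446.
So N_1* = 61.3/0.713 = 85.9, and then N_2* = 446 - 1.21·85.9 = 342.

N_1* ≈ 85.9, N_2* ≈ 342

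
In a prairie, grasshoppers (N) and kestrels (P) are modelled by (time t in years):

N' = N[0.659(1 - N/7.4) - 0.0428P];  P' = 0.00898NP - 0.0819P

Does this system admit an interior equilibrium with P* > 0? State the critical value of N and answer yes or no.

Threshold N = 9.12; K < 9.12, so no, the predator goes extinct.

The predator equation gives dP/dt > 0 only when N > 0.0819/0.00898 = 9.12.
Without the predator, N → K = 7.4. Since 7.4 < 9.12, the predator cannot invade.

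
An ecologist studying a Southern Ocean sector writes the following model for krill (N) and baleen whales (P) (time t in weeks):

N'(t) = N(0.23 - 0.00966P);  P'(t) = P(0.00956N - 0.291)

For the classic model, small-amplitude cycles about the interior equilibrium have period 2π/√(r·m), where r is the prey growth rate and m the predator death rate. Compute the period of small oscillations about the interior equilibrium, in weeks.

T ≈ 24.3 weeks

Here r = 0.23 and m = 0.291, so r·m = 0.0669.
ω = √0.0669 = 0.259 per week, hence T = 2π/ω ≈ 24.3 weeks.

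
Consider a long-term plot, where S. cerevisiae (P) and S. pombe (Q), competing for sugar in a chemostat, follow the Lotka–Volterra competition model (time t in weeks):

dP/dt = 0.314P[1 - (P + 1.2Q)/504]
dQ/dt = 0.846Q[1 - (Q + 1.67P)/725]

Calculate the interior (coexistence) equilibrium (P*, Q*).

Setting both brackets to zero gives the nullclines P + 1.2Q = 504 and 1.67P + Q = 725.
Substituting Q = 725 - 1.67P into the first: P(1 - 1.2·1.67) = 504 - 1.2·725.
So P* = -366/-1 = 365, and then Q* = 725 - 1.67·365 = 116.

P* ≈ 365, Q* ≈ 116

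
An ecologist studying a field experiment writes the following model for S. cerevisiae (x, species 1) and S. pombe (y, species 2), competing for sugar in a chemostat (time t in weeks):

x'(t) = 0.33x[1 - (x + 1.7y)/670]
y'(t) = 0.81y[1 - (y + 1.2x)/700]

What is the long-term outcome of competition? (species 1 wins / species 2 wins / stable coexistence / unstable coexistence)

Compare the nullcline intercepts: K1/α12 = 670/1.7 = 394 < K2 = 700; K2/α21 = 700/1.2 = 583 < K1 = 670.
Since both are reversed, neither can invade when rare; the interior point is a saddle.

unstable coexistence (outcome depends on initial conditions)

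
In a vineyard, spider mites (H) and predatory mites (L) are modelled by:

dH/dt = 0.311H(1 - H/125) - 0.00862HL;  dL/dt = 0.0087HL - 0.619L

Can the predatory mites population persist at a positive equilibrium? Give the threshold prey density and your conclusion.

Threshold H = 71.1; K > 71.1, so yes, the predator persists.

The predator equation gives dL/dt > 0 only when H > 0.619/0.0087 = 71.1.
Without the predator, H → K = 125. Since 125 > 71.1, the predator can invade and persist.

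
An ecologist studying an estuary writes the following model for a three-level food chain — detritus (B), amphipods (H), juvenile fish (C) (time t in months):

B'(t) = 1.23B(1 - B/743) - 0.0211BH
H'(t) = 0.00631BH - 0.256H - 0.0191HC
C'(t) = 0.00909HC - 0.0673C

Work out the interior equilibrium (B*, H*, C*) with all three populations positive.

B* ≈ 649, H* ≈ 7.4, C* ≈ 201

From dC/dt = 0: 0.00909H* = 0.0673, so H* = 7.4.
From dB/dt = 0: 1.23(1 - B*/743) = 0.0211·7.4, giving B* = 743·(1 - 0.127) = 649.
From dH/dt = 0: 0.00631·649 - 0.256 = 0.0191C*, so C* = 3.84/0.0191 = 201.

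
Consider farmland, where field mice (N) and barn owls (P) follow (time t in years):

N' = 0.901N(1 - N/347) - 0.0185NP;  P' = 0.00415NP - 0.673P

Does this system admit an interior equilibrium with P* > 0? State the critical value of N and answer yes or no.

Threshold N = 162; K > 162, so yes, the predator persists.

The predator equation gives dP/dt > 0 only when N > 0.673/0.00415 = 162.
Without the predator, N → K = 347. Since 347 > 162, the predator can invade and persist.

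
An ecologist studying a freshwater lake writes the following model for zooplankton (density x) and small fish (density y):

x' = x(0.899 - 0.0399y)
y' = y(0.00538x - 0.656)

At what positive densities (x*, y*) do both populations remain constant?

x* ≈ 122, y* ≈ 22.5

Set dy/dt = 0 with y > 0: 0.00538x - 0.656 = 0, so x* = 0.656/0.00538 = 122.
Set dx/dt = 0 with x > 0: 0.899 - 0.0399y = 0, so y* = 0.899/0.0399 = 22.5.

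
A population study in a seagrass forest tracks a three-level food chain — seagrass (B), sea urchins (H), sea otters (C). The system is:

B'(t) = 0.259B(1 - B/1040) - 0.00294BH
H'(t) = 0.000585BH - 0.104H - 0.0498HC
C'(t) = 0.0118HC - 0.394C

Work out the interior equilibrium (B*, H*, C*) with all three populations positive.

B* ≈ 646, H* ≈ 33.4, C* ≈ 5.5

From dC/dt = 0: 0.0118H* = 0.394, so H* = 33.4.
From dB/dt = 0: 0.259(1 - B*/1040) = 0.00294·33.4, giving B* = 1040·(1 - 0.379) = 646.
From dH/dt = 0: 0.000585·646 - 0.104 = 0.0498C*, so C* = 0.274/0.0498 = 5.5.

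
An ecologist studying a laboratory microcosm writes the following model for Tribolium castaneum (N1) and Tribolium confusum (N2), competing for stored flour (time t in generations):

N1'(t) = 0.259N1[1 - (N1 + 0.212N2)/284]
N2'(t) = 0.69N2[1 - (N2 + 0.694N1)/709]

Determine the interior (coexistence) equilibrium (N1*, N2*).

N1* ≈ 157, N2* ≈ 600

Setting both brackets to zero gives the nullclines N1 + 0.212N2 = 284 and 0.694N1 + N2 = 709.
Substituting N2 = 709 - 0.694N1 into the first: N1(1 - 0.212·0.694) = 284 - 0.212·709.
So N1* = 134/0.853 = 157, and then N2* = 709 - 0.694·157 = 600.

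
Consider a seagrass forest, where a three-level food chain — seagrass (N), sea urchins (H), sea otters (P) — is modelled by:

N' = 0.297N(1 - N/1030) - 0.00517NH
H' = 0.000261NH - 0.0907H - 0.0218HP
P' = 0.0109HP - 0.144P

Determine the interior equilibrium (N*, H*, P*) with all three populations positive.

N* ≈ 793, H* ≈ 13.2, P* ≈ 5.34

From dP/dt = 0: 0.0109H* = 0.144, so H* = 13.2.
From dN/dt = 0: 0.297(1 - N*/1030) = 0.00517·13.2, giving N* = 1030·(1 - 0.23) = 793.
From dH/dt = 0: 0.000261·793 - 0.0907 = 0.0218P*, so P* = 0.116/0.0218 = 5.34.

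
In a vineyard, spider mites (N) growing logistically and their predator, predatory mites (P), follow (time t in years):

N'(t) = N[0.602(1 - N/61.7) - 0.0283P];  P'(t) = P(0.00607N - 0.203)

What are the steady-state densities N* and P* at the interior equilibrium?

From dP/dt = 0 with P > 0: 0.00607N* = 0.203, so N* = 33.4.
Substitute into dN/dt = 0: 0.602(1 - 33.4/61.7) = 0.0283P*.
The bracket is 0.458, giving P* = 0.276/0.0283 = 9.74.

N* ≈ 33.4, P* ≈ 9.74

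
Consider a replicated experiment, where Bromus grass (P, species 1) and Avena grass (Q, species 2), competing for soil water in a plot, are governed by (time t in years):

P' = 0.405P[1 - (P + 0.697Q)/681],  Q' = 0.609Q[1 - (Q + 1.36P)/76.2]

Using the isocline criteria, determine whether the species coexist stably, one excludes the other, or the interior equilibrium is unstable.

Compare the nullcline intercepts: K1/α12 = 681/0.697 = 977 > K2 = 76.2; K2/α21 = 76.2/1.36 = 56 < K1 = 681.
Since the inequalities point opposite ways, species 1 can invade but species 2 cannot.

species 1 excludes species 2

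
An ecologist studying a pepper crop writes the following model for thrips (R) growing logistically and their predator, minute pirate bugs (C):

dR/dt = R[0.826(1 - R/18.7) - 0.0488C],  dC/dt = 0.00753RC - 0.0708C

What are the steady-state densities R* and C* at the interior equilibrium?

R* ≈ 9.4, C* ≈ 8.42

From dC/dt = 0 with C > 0: 0.00753R* = 0.0708, so R* = 9.4.
Substitute into dR/dt = 0: 0.826(1 - 9.4/18.7) = 0.0488C*.
The bracket is 0.497, giving C* = 0.411/0.0488 = 8.42.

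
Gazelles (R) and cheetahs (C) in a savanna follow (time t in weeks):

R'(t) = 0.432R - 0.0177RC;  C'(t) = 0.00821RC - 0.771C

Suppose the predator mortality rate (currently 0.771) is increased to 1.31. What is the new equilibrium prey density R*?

R* ≈ 160

At the interior fixed point, setting dC/dt = 0 with C > 0 fixes R* = (predator death rate)/(RC coefficient) — independent of the other coefficients.
With the change, R* = 1.31/0.00821 = 160; it rises from 93.9.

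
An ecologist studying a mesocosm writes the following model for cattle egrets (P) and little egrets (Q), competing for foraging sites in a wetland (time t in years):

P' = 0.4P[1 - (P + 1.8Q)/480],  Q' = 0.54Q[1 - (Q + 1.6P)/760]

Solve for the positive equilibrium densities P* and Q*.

P* ≈ 472, Q* ≈ 4.26

Setting both brackets to zero gives the nullclines P + 1.8Q = 480 and 1.6P + Q = 760.
Substituting Q = 760 - 1.6P into the first: P(1 - 1.8·1.6) = 480 - 1.8·760.
So P* = -888/-1.88 = 472, and then Q* = 760 - 1.6·472 = 4.26.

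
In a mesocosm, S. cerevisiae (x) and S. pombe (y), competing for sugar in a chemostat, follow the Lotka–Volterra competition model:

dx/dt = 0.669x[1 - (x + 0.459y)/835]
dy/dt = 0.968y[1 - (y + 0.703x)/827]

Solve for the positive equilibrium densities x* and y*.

x* ≈ 672, y* ≈ 354

Setting both brackets to zero gives the nullclines x + 0.459y = 835 and 0.703x + y = 827.
Substituting y = 827 - 0.703x into the first: x(1 - 0.459·0.703) = 835 - 0.459·827.
So x* = 455/0.677 = 672, and then y* = 827 - 0.703·672 = 354.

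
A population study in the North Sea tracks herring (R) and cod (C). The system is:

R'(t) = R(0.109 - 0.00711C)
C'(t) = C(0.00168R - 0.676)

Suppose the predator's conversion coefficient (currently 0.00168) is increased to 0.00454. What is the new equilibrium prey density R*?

R* ≈ 149

At the interior fixed point, setting dC/dt = 0 with C > 0 fixes R* = (predator death rate)/(RC coefficient) — independent of the other coefficients.
With the change, R* = 0.676/0.00454 = 149; it falls from 402.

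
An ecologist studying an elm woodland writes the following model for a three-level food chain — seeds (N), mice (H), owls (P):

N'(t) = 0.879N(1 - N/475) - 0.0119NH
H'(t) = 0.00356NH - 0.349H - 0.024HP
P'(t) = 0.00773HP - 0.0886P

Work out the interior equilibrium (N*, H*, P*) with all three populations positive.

From dP/dt = 0: 0.00773H* = 0.0886, so H* = 11.5.
From dN/dt = 0: 0.879(1 - N*/475) = 0.0119·11.5, giving N* = 475·(1 - 0.155) = 401.
From dH/dt = 0: 0.00356·401 - 0.349 = 0.024P*, so P* = 1.08/0.024 = 45.

N* ≈ 401, H* ≈ 11.5, P* ≈ 45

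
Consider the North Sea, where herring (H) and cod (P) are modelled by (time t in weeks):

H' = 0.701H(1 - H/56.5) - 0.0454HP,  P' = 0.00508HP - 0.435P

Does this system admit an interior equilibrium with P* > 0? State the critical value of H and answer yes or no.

Threshold H = 85.6; K < 85.6, so no, the predator goes extinct.

The predator equation gives dP/dt > 0 only when H > 0.435/0.00508 = 85.6.
Without the predator, H → K = 56.5. Since 56.5 < 85.6, the predator cannot invade.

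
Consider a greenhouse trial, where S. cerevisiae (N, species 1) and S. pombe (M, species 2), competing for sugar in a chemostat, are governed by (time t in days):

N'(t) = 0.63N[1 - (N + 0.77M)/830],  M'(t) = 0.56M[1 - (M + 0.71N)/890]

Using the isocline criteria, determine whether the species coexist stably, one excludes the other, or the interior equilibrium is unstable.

stable coexistence

Compare the nullcline intercepts: K1/α12 = 830/0.77 = 1080 > K2 = 890; K2/α21 = 890/0.71 = 1250 > K1 = 830.
Since both inequalities hold, each species can invade when rare, so the interior equilibrium is stable.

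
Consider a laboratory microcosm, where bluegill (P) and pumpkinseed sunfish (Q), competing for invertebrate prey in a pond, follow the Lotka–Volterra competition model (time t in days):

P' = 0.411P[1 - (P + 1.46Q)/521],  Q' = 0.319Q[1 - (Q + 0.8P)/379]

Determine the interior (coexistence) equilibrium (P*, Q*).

Setting both brackets to zero gives the nullclines P + 1.46Q = 521 and 0.8P + Q = 379.
Substituting Q = 379 - 0.8P into the first: P(1 - 1.46·0.8) = 521 - 1.46·379.
So P* = -32.3/-0.168 = 193, and then Q* = 379 - 0.8·193 = 225.

P* ≈ 193, Q* ≈ 225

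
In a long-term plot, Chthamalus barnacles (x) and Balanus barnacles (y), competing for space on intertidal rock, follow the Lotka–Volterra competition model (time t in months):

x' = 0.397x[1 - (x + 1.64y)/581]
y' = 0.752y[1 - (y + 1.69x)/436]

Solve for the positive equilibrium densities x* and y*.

Setting both brackets to zero gives the nullclines x + 1.64y = 581 and 1.69x + y = 436.
Substituting y = 436 - 1.69x into the first: x(1 - 1.64·1.69) = 581 - 1.64·436.
So x* = -134/-1.77 = 75.7, and then y* = 436 - 1.69·75.7 = 308.

x* ≈ 75.7, y* ≈ 308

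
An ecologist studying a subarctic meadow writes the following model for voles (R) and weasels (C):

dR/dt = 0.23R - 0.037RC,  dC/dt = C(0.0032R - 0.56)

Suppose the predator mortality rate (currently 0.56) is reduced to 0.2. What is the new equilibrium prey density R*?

At the interior fixed point, setting dC/dt = 0 with C > 0 fixes R* = (predator death rate)/(RC coefficient) — independent of the other coefficients.
With the change, R* = 0.2/0.0032 = 62.5; it falls from 175.

R* ≈ 62.5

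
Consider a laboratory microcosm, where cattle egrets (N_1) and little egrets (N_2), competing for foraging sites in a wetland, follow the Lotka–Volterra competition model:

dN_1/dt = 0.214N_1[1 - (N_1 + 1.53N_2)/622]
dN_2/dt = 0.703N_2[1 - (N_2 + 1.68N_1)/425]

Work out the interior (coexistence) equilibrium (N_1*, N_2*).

Setting both brackets to zero gives the nullclines N_1 + 1.53N_2 = 622 and 1.68N_1 + N_2 = 425.
Substituting N_2 = 425 - 1.68N_1 into the first: N_1(1 - 1.53·1.68) = 622 - 1.53·425.
So N_1* = -28.2/-1.57 = 18, and then N_2* = 425 - 1.68·18 = 395.

N_1* ≈ 18, N_2* ≈ 395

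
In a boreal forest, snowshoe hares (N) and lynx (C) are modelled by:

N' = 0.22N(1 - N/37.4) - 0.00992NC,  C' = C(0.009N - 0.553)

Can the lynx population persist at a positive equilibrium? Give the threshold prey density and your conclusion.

The predator equation gives dC/dt > 0 only when N > 0.553/0.009 = 61.4.
Without the predator, N → K = 37.4. Since 37.4 < 61.4, the predator cannot invade.

Threshold N = 61.4; K < 61.4, so no, the predator goes extinct.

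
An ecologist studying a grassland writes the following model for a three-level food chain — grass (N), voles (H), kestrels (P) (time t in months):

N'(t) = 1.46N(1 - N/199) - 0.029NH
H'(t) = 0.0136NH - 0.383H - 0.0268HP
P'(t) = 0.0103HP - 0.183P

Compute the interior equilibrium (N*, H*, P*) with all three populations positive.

N* ≈ 129, H* ≈ 17.8, P* ≈ 51.1

From dP/dt = 0: 0.0103H* = 0.183, so H* = 17.8.
From dN/dt = 0: 1.46(1 - N*/199) = 0.029·17.8, giving N* = 199·(1 - 0.353) = 129.
From dH/dt = 0: 0.0136·129 - 0.383 = 0.0268P*, so P* = 1.37/0.0268 = 51.1.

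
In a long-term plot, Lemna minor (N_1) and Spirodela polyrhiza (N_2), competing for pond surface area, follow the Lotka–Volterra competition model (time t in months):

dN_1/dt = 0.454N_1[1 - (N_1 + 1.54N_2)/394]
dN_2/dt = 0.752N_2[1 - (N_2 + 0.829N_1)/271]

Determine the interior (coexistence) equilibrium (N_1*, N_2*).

N_1* ≈ 84.4, N_2* ≈ 201

Setting both brackets to zero gives the nullclines N_1 + 1.54N_2 = 394 and 0.829N_1 + N_2 = 271.
Substituting N_2 = 271 - 0.829N_1 into the first: N_1(1 - 1.54·0.829) = 394 - 1.54·271.
So N_1* = -23.3/-0.277 = 84.4, and then N_2* = 271 - 0.829·84.4 = 201.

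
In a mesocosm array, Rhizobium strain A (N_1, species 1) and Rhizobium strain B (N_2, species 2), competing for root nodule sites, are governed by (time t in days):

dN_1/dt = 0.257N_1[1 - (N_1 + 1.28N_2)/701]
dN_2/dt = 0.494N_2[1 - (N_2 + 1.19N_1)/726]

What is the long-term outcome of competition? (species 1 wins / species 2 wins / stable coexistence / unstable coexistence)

Compare the nullcline intercepts: K1/α12 = 701/1.28 = 548 < K2 = 726; K2/α21 = 726/1.19 = 610 < K1 = 701.
Since both are reversed, neither can invade when rare; the interior point is a saddle.

unstable coexistence (outcome depends on initial conditions)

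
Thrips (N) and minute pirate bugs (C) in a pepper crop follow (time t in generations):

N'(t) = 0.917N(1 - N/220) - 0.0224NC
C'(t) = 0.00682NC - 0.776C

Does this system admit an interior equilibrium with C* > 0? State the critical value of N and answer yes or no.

The predator equation gives dC/dt > 0 only when N > 0.776/0.00682 = 114.
Without the predator, N → K = 220. Since 220 > 114, the predator can invade and persist.

Threshold N = 114; K > 114, so yes, the predator persists.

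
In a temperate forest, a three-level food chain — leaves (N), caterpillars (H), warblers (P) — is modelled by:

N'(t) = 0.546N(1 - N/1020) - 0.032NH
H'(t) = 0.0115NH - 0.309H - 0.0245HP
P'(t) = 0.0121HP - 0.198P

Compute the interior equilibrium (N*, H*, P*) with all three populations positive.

From dP/dt = 0: 0.0121H* = 0.198, so H* = 16.4.
From dN/dt = 0: 0.546(1 - N*/1020) = 0.032·16.4, giving N* = 1020·(1 - 0.959) = 41.8.
From dH/dt = 0: 0.0115·41.8 - 0.309 = 0.0245P*, so P* = 0.171/0.0245 = 7.

N* ≈ 41.8, H* ≈ 16.4, P* ≈ 7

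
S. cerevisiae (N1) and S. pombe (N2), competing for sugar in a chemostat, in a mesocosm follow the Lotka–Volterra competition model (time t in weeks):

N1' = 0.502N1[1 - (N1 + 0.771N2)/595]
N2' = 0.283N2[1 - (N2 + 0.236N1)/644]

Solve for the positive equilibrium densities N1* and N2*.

Setting both brackets to zero gives the nullclines N1 + 0.771N2 = 595 and 0.236N1 + N2 = 644.
Substituting N2 = 644 - 0.236N1 into the first: N1(1 - 0.771·0.236) = 595 - 0.771·644.
So N1* = 98.5/0.818 = 120, and then N2* = 644 - 0.236·120 = 616.

N1* ≈ 120, N2* ≈ 616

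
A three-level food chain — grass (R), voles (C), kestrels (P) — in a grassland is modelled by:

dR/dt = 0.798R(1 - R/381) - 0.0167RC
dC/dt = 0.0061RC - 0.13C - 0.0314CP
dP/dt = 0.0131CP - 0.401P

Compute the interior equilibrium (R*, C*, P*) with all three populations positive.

R* ≈ 137, C* ≈ 30.6, P* ≈ 22.5

From dP/dt = 0: 0.0131C* = 0.401, so C* = 30.6.
From dR/dt = 0: 0.798(1 - R*/381) = 0.0167·30.6, giving R* = 381·(1 - 0.641) = 137.
From dC/dt = 0: 0.0061·137 - 0.13 = 0.0314P*, so P* = 0.705/0.0314 = 22.5.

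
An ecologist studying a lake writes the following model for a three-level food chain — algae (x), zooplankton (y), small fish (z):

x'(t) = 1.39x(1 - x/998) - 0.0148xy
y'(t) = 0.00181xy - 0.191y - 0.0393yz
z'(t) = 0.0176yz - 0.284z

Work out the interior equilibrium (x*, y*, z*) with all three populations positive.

From dz/dt = 0: 0.0176y* = 0.284, so y* = 16.1.
From dx/dt = 0: 1.39(1 - x*/998) = 0.0148·16.1, giving x* = 998·(1 - 0.172) = 827.
From dy/dt = 0: 0.00181·827 - 0.191 = 0.0393z*, so z* = 1.31/0.0393 = 33.2.

x* ≈ 827, y* ≈ 16.1, z* ≈ 33.2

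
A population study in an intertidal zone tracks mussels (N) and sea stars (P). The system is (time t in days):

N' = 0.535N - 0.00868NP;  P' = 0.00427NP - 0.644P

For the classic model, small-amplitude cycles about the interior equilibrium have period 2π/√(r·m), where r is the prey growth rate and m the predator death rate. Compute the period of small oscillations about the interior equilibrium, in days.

Here r = 0.535 and m = 0.644, so r·m = 0.345.
ω = √0.345 = 0.587 per day, hence T = 2π/ω ≈ 10.7 days.

T ≈ 10.7 days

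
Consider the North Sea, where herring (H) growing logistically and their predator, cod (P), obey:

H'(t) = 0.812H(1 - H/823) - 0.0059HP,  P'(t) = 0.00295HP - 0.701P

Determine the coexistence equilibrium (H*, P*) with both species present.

From dP/dt = 0 with P > 0: 0.00295H* = 0.701, so H* = 238.
Substitute into dH/dt = 0: 0.812(1 - 238/823) = 0.0059P*.
The bracket is 0.711, giving P* = 0.578/0.0059 = 97.9.

H* ≈ 238, P* ≈ 97.9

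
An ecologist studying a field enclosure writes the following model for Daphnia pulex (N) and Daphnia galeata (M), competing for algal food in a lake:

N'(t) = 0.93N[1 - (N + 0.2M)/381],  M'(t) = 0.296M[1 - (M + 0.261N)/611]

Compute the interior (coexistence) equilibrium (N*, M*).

Setting both brackets to zero gives the nullclines N + 0.2M = 381 and 0.261N + M = 611.
Substituting M = 611 - 0.261N into the first: N(1 - 0.2·0.261) = 381 - 0.2·611.
So N* = 259/0.948 = 273, and then M* = 611 - 0.261·273 = 540.

N* ≈ 273, M* ≈ 540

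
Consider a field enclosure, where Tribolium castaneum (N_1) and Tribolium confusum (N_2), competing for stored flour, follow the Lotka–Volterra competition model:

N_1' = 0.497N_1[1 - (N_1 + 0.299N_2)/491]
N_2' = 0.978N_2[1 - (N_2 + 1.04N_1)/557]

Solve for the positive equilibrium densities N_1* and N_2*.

Setting both brackets to zero gives the nullclines N_1 + 0.299N_2 = 491 and 1.04N_1 + N_2 = 557.
Substituting N_2 = 557 - 1.04N_1 into the first: N_1(1 - 0.299·1.04) = 491 - 0.299·557.
So N_1* = 324/0.689 = 471, and then N_2* = 557 - 1.04·471 = 67.3.

N_1* ≈ 471, N_2* ≈ 67.3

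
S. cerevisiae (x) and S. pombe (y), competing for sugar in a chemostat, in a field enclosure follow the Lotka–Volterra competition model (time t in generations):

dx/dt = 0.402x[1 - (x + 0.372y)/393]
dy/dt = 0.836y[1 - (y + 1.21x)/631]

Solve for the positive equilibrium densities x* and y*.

Setting both brackets to zero gives the nullclines x + 0.372y = 393 and 1.21x + y = 631.
Substituting y = 631 - 1.21x into the first: x(1 - 0.372·1.21) = 393 - 0.372·631.
So x* = 158/0.55 = 288, and then y* = 631 - 1.21·288 = 283.

x* ≈ 288, y* ≈ 283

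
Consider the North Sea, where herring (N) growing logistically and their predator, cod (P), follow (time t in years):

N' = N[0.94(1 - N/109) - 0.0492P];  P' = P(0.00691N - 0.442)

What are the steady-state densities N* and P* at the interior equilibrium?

From dP/dt = 0 with P > 0: 0.00691N* = 0.442, so N* = 64.
Substitute into dN/dt = 0: 0.94(1 - 64/109) = 0.0492P*.
The bracket is 0.413, giving P* = 0.388/0.0492 = 7.89.

N* ≈ 64, P* ≈ 7.89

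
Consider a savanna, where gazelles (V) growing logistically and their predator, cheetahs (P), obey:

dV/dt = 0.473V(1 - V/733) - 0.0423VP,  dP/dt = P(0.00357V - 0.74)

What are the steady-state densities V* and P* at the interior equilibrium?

V* ≈ 207, P* ≈ 8.02

From dP/dt = 0 with P > 0: 0.00357V* = 0.74, so V* = 207.
Substitute into dV/dt = 0: 0.473(1 - 207/733) = 0.0423P*.
The bracket is 0.717, giving P* = 0.339/0.0423 = 8.02.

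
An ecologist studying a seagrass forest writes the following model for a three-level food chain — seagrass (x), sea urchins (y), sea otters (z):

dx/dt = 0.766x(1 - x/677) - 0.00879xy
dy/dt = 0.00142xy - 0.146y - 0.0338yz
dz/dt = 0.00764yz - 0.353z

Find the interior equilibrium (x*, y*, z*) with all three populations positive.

x* ≈ 318, y* ≈ 46.2, z* ≈ 9.04

From dz/dt = 0: 0.00764y* = 0.353, so y* = 46.2.
From dx/dt = 0: 0.766(1 - x*/677) = 0.00879·46.2, giving x* = 677·(1 - 0.53) = 318.
From dy/dt = 0: 0.00142·318 - 0.146 = 0.0338z*, so z* = 0.306/0.0338 = 9.04.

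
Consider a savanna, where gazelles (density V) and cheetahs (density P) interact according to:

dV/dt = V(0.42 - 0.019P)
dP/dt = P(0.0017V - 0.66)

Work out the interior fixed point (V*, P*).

Set dP/dt = 0 with P > 0: 0.0017V - 0.66 = 0, so V* = 0.66/0.0017 = 388.
Set dV/dt = 0 with V > 0: 0.42 - 0.019P = 0, so P* = 0.42/0.019 = 22.1.

V* ≈ 388, P* ≈ 22.1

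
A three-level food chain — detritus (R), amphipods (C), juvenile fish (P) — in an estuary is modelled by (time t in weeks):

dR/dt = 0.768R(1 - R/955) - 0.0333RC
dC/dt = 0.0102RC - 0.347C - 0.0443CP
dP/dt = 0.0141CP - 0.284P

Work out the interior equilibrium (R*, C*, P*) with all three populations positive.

From dP/dt = 0: 0.0141C* = 0.284, so C* = 20.1.
From dR/dt = 0: 0.768(1 - R*/955) = 0.0333·20.1, giving R* = 955·(1 - 0.873) = 121.
From dC/dt = 0: 0.0102·121 - 0.347 = 0.0443P*, so P* = 0.887/0.0443 = 20.

R* ≈ 121, C* ≈ 20.1, P* ≈ 20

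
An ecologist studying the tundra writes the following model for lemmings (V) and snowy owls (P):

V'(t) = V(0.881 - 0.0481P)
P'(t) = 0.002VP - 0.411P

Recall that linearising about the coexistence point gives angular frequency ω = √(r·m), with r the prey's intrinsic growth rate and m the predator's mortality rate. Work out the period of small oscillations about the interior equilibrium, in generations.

T ≈ 10.4 generations

Here r = 0.881 and m = 0.411, so r·m = 0.362.
ω = √0.362 = 0.602 per generation, hence T = 2π/ω ≈ 10.4 generations.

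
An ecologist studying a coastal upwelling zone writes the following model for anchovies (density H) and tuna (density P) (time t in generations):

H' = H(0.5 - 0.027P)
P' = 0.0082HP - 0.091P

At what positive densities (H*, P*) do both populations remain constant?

Set dP/dt = 0 with P > 0: 0.0082H - 0.091 = 0, so H* = 0.091/0.0082 = 11.1.
Set dH/dt = 0 with H > 0: 0.5 - 0.027P = 0, so P* = 0.5/0.027 = 18.5.

H* ≈ 11.1, P* ≈ 18.5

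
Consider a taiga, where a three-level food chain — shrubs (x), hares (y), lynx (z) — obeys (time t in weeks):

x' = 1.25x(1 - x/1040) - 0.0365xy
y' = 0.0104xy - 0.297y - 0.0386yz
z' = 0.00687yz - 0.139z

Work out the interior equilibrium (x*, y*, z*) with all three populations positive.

From dz/dt = 0: 0.00687y* = 0.139, so y* = 20.2.
From dx/dt = 0: 1.25(1 - x*/1040) = 0.0365·20.2, giving x* = 1040·(1 - 0.591) = 426.
From dy/dt = 0: 0.0104·426 - 0.297 = 0.0386z*, so z* = 4.13/0.0386 = 107.

x* ≈ 426, y* ≈ 20.2, z* ≈ 107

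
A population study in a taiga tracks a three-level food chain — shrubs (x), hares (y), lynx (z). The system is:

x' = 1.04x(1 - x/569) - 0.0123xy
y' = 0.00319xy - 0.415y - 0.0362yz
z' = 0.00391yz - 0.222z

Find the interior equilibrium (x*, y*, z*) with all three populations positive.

x* ≈ 187, y* ≈ 56.8, z* ≈ 5.01

From dz/dt = 0: 0.00391y* = 0.222, so y* = 56.8.
From dx/dt = 0: 1.04(1 - x*/569) = 0.0123·56.8, giving x* = 569·(1 - 0.672) = 187.
From dy/dt = 0: 0.00319·187 - 0.415 = 0.0362z*, so z* = 0.181/0.0362 = 5.01.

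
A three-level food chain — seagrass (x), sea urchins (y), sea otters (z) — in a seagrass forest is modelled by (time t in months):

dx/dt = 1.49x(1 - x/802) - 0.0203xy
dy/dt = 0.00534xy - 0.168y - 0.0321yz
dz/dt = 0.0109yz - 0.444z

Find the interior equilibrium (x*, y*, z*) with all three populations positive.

x* ≈ 357, y* ≈ 40.7, z* ≈ 54.1

From dz/dt = 0: 0.0109y* = 0.444, so y* = 40.7.
From dx/dt = 0: 1.49(1 - x*/802) = 0.0203·40.7, giving x* = 802·(1 - 0.555) = 357.
From dy/dt = 0: 0.00534·357 - 0.168 = 0.0321z*, so z* = 1.74/0.0321 = 54.1.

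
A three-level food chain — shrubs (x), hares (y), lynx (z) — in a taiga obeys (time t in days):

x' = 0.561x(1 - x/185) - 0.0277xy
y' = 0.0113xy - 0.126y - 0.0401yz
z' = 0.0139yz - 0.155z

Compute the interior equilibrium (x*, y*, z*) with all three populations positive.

x* ≈ 83.1, y* ≈ 11.2, z* ≈ 20.3

From dz/dt = 0: 0.0139y* = 0.155, so y* = 11.2.
From dx/dt = 0: 0.561(1 - x*/185) = 0.0277·11.2, giving x* = 185·(1 - 0.551) = 83.1.
From dy/dt = 0: 0.0113·83.1 - 0.126 = 0.0401z*, so z* = 0.813/0.0401 = 20.3.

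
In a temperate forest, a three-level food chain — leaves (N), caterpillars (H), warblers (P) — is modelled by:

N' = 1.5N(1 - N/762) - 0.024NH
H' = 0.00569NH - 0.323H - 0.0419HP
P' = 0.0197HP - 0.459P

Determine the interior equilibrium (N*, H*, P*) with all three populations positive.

From dP/dt = 0: 0.0197H* = 0.459, so H* = 23.3.
From dN/dt = 0: 1.5(1 - N*/762) = 0.024·23.3, giving N* = 762·(1 - 0.373) = 478.
From dH/dt = 0: 0.00569·478 - 0.323 = 0.0419P*, so P* = 2.4/0.0419 = 57.2.

N* ≈ 478, H* ≈ 23.3, P* ≈ 57.2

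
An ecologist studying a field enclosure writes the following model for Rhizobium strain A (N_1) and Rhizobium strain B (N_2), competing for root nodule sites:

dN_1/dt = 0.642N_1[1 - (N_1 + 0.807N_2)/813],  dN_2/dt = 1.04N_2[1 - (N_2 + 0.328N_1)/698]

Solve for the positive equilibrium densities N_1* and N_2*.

Setting both brackets to zero gives the nullclines N_1 + 0.807N_2 = 813 and 0.328N_1 + N_2 = 698.
Substituting N_2 = 698 - 0.328N_1 into the first: N_1(1 - 0.807·0.328) = 813 - 0.807·698.
So N_1* = 250/0.735 = 340, and then N_2* = 698 - 0.328·340 = 587.

N_1* ≈ 340, N_2* ≈ 587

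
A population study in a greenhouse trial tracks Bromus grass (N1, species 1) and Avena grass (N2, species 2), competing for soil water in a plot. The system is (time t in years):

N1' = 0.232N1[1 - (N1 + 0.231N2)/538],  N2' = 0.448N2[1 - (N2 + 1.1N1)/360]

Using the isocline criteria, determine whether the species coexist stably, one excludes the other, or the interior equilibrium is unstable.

Compare the nullcline intercepts: K1/α12 = 538/0.231 = 2330 > K2 = 360; K2/α21 = 360/1.1 = 327 < K1 = 538.
Since the inequalities point opposite ways, species 1 can invade but species 2 cannot.

species 1 excludes species 2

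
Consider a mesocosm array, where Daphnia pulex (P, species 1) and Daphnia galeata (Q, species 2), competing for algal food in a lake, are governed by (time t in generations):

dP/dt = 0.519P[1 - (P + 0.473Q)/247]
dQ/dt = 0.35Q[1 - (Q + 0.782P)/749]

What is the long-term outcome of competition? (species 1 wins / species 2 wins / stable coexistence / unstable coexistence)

Compare the nullcline intercepts: K1/α12 = 247/0.473 = 522 < K2 = 749; K2/α21 = 749/0.782 = 958 > K1 = 247.
Since the inequalities point opposite ways, species 2 can invade but species 1 cannot.

species 2 excludes species 1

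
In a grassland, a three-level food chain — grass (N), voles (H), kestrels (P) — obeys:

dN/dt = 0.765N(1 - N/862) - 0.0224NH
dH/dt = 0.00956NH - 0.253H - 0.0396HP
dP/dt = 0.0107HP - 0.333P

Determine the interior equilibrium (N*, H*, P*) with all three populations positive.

From dP/dt = 0: 0.0107H* = 0.333, so H* = 31.1.
From dN/dt = 0: 0.765(1 - N*/862) = 0.0224·31.1, giving N* = 862·(1 - 0.911) = 76.5.
From dH/dt = 0: 0.00956·76.5 - 0.253 = 0.0396P*, so P* = 0.478/0.0396 = 12.1.

N* ≈ 76.5, H* ≈ 31.1, P* ≈ 12.1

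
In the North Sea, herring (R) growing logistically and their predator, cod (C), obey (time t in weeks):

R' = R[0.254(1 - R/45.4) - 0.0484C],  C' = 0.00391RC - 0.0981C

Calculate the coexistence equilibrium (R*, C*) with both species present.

R* ≈ 25.1, C* ≈ 2.35

From dC/dt = 0 with C > 0: 0.00391R* = 0.0981, so R* = 25.1.
Substitute into dR/dt = 0: 0.254(1 - 25.1/45.4) = 0.0484C*.
The bracket is 0.447, giving C* = 0.114/0.0484 = 2.35.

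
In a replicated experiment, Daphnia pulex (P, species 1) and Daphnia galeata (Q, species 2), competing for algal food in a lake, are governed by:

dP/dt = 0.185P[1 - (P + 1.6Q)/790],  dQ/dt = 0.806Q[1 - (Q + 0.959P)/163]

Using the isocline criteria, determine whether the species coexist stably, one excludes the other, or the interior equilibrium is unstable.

species 1 excludes species 2

Compare the nullcline intercepts: K1/α12 = 790/1.6 = 494 > K2 = 163; K2/α21 = 163/0.959 = 170 < K1 = 790.
Since the inequalities point opposite ways, species 1 can invade but species 2 cannot.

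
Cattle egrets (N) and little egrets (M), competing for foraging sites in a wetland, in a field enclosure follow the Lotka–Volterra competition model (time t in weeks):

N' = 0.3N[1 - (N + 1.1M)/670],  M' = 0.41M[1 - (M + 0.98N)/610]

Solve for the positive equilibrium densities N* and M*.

N* ≈ 12.8, M* ≈ 597

Setting both brackets to zero gives the nullclines N + 1.1M = 670 and 0.98N + M = 610.
Substituting M = 610 - 0.98N into the first: N(1 - 1.1·0.98) = 670 - 1.1·610.
So N* = -1/-0.078 = 12.8, and then M* = 610 - 0.98·12.8 = 597.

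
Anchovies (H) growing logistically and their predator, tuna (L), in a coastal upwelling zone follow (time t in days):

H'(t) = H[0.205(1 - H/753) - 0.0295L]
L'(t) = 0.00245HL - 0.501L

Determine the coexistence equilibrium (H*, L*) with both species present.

From dL/dt = 0 with L > 0: 0.00245H* = 0.501, so H* = 204.
Substitute into dH/dt = 0: 0.205(1 - 204/753) = 0.0295L*.
The bracket is 0.728, giving L* = 0.149/0.0295 = 5.06.

H* ≈ 204, L* ≈ 5.06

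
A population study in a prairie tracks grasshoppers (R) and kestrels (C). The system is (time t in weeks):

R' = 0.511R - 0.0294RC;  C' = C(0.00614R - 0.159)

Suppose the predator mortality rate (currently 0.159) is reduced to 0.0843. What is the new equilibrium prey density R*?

At the interior fixed point, setting dC/dt = 0 with C > 0 fixes R* = (predator death rate)/(RC coefficient) — independent of the other coefficients.
With the change, R* = 0.0843/0.00614 = 13.7; it falls from 25.9.

R* ≈ 13.7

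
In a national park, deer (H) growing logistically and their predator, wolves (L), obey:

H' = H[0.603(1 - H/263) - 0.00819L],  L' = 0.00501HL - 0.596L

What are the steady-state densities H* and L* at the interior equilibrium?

From dL/dt = 0 with L > 0: 0.00501H* = 0.596, so H* = 119.
Substitute into dH/dt = 0: 0.603(1 - 119/263) = 0.00819L*.
The bracket is 0.548, giving L* = 0.33/0.00819 = 40.3.

H* ≈ 119, L* ≈ 40.3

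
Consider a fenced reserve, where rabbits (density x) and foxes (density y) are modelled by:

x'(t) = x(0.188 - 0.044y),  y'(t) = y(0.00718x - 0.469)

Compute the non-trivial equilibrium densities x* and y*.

Set dy/dt = 0 with y > 0: 0.00718x - 0.469 = 0, so x* = 0.469/0.00718 = 65.3.
Set dx/dt = 0 with x > 0: 0.188 - 0.044y = 0, so y* = 0.188/0.044 = 4.27.

x* ≈ 65.3, y* ≈ 4.27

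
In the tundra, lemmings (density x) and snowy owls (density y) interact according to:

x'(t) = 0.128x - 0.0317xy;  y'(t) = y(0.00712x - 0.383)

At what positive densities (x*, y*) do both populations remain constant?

x* ≈ 53.8, y* ≈ 4.04

Set dy/dt = 0 with y > 0: 0.00712x - 0.383 = 0, so x* = 0.383/0.00712 = 53.8.
Set dx/dt = 0 with x > 0: 0.128 - 0.0317y = 0, so y* = 0.128/0.0317 = 4.04.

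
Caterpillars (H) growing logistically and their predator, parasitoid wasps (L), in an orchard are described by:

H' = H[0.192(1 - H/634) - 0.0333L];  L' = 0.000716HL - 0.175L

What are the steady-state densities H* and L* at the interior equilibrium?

From dL/dt = 0 with L > 0: 0.000716H* = 0.175, so H* = 244.
Substitute into dH/dt = 0: 0.192(1 - 244/634) = 0.0333L*.
The bracket is 0.614, giving L* = 0.118/0.0333 = 3.54.

H* ≈ 244, L* ≈ 3.54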